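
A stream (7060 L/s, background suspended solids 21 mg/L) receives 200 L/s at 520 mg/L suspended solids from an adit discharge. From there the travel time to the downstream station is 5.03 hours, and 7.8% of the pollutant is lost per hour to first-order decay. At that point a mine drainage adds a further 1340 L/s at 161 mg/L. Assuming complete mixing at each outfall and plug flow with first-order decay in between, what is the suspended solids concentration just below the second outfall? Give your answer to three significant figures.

44.6 mg/L

After mixing, C = (7060·21.00 + 200.0·520.0) / 7260 = 252300/7260 = 34.75 mg/L; combined flow 7260 L/s.
7.8%/h lost → k = −ln(1 − 0.078) = 0.08121 h⁻¹.
Decay over the reach: 34.75·exp(−kt) = 34.75·0.6647 = 23.09 mg/L.
At the second outfall, C = (7260·23.09 + 1340·161.0) / (7260 + 1340) = 44.58 mg/L.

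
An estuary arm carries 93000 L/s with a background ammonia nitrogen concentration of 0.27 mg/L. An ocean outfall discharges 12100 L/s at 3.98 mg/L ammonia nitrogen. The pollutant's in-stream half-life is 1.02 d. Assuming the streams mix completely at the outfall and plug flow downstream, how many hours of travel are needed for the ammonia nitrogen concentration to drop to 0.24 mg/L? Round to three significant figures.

37.7 h

Flow-weighted average: C = (93000·0.2700 + 12100·3.980) / 105100 = 73270/105100 = 0.6971 mg/L.
Half-life 1.02 d → k = ln 2 / 1.02 = 0.6796 d⁻¹.
0.6971·exp(−k·t) = 0.24 → t = ln(0.6971/0.24)/k = 135600 s = 37.66 h.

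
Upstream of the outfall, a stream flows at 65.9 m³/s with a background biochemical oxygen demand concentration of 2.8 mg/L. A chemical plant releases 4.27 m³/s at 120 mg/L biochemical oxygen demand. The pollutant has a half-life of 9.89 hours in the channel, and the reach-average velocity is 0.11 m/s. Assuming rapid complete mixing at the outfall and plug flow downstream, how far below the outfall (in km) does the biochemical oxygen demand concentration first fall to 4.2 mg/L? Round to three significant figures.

Flow-weighted average: C = (65.90·2.800 + 4.270·120.0) / 70.17 = 696.9/70.17 = 9.932 mg/L.
Half-life 9.89 h → k = ln 2 / 9.89 = 0.07009 h⁻¹ = 1.682 d⁻¹.
Set 9.932·exp(−k·t) = 4.2 → t = ln(9.932/4.2)/k = 44210 s = 12.28 h.
Distance = v·t = 0.11·44210 = 4863 m = 4.863 km.

4.86 km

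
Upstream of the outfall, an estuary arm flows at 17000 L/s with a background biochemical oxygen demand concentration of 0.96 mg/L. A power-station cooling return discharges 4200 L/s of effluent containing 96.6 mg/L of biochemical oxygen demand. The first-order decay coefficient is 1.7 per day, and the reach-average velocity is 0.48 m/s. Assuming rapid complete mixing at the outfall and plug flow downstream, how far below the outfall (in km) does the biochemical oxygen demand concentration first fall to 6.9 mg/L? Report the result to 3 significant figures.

25.8 km

Mixed concentration C = ΣQC/ΣQ = (17000·0.9600 + 4200·96.60) / 21200 = 422000/21200 = 19.91 mg/L.
Set 19.91·exp(−k·t) = 6.9 → t = ln(19.91/6.9)/k = 53850 s = 14.96 h.
Distance = v·t = 0.48·53850 = 25850 m = 25.85 km.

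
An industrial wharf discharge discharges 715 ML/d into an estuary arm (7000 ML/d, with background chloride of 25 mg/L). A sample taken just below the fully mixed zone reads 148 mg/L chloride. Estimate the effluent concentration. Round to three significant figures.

1350 mg/L

Mass balance: 7000·25.00 + 715.0·Cₑ = 7715·148.0
→ Cₑ = (7715·148.0 − 7000·25.00) / 715.0 = 1352 mg/L.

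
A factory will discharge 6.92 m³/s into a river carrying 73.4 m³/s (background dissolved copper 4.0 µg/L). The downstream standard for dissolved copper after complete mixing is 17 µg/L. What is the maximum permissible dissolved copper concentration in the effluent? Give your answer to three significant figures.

155 µg/L

At the limit, (Qr·Cr + Qe·Cₑ)/(Qr + Qe) = 17:
Cₑ = (80.32·17 − 73.40·4.000) / 6.920 = 154.9 µg/L.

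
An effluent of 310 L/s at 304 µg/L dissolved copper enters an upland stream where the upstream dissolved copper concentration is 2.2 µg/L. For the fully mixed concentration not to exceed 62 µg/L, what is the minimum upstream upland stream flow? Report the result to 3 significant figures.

Set C_mix = 62: (Q·2.200 + 310.0·304.0) / (Q + 310.0) = 62
→ Q = 310.0·(304.0 − 62)/(62 − 2.200) = 1255 L/s.

1250 L/s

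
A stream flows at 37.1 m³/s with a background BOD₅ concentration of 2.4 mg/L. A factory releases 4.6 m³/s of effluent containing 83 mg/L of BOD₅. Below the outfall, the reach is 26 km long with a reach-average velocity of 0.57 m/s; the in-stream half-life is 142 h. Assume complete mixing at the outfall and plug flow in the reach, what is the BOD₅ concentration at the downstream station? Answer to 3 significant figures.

Mixed concentration C = ΣQC/ΣQ = (37.10·2.400 + 4.600·83.00) / 41.70 = 470.8/41.70 = 11.29 mg/L.
Travel time t = 26·1000 / 0.57 = 45610 s = 12.67 h.
Half-life 142 h → k = ln 2 / 142 = 0.004881 h⁻¹ = 0.1172 d⁻¹.
First-order decay: C = 11.29·exp(−k·t) = 11.29·0.9400 = 10.61 mg/L.

10.6 mg/L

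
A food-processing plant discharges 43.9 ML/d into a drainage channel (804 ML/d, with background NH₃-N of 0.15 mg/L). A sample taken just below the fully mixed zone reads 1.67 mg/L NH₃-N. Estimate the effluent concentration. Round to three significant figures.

Mass balance: 804.0·0.1500 + 43.90·Cₑ = 847.9·1.670
→ Cₑ = (847.9·1.670 − 804.0·0.1500) / 43.90 = 29.51 mg/L.

29.5 mg/L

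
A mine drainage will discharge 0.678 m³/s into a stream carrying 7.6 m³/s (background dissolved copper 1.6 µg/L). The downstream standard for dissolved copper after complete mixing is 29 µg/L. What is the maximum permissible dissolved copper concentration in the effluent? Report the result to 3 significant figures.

336 µg/L

At the limit, (Qr·Cr + Qe·Cₑ)/(Qr + Qe) = 29:
Cₑ = (8.278·29 − 7.600·1.600) / 0.6780 = 336.1 µg/L.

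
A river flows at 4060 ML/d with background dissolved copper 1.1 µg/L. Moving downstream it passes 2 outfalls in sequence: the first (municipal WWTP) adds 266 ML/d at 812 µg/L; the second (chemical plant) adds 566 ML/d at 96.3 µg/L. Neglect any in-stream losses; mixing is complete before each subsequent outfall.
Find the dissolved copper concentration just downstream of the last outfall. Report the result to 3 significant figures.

56.2 µg/L

Outfall 1: combined Q = 4326 ML/d; C = (4060·1.100 + 266.0·812.0)/4326 = 50.96 µg/L.
Outfall 2: combined Q = 4892 ML/d; C = (4326·50.96 + 566.0·96.30)/4892 = 56.21 µg/L.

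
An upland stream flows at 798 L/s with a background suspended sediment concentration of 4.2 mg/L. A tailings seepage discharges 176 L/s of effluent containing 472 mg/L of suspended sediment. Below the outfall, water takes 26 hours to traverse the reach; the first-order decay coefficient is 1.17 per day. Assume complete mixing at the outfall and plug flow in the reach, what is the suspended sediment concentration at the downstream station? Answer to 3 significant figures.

25.0 mg/L

Conservation of mass: C = (798.0·4.200 + 176.0·472.0) / 974.0 = 86420/974.0 = 88.73 mg/L.
First-order decay: C = 88.73·exp(−k·t) = 88.73·0.2815 = 24.98 mg/L.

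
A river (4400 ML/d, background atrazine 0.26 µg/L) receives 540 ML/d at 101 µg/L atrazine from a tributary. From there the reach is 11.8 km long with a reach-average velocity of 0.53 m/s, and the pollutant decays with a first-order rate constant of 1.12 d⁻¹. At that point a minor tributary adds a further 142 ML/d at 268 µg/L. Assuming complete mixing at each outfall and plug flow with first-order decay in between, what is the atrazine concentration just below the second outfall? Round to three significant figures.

15.7 µg/L

Mass balance: C = (4400·0.2600 + 540.0·101.0) / 4940 = 55680/4940 = 11.27 µg/L; combined flow 4940 ML/d.
Travel time t = 11.8·1000 / 0.53 = 22260 s = 6.184 h.
Applying C = C₀e^(−kt): 11.27 × 0.7493 = 8.446 µg/L.
Second outfall: C = (4940·8.446 + 142.0·268.0)/5082 = 15.70 µg/L.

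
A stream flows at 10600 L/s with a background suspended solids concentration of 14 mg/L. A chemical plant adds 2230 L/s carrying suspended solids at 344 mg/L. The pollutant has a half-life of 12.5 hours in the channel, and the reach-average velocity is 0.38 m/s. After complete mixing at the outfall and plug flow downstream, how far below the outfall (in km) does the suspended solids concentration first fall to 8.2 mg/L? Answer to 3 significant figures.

Flow-weighted average: C = (10600·14.00 + 2230·344.0) / 12830 = 915500/12830 = 71.36 mg/L.
Half-life 12.5 h → k = ln 2 / 12.5 = 0.05545 h⁻¹ = 1.331 d⁻¹.
Set 71.36·exp(−k·t) = 8.2 → t = ln(71.36/8.2)/k = 140500 s = 39.02 h.
Distance = v·t = 0.38·140500 = 53380 m = 53.38 km.

53.4 km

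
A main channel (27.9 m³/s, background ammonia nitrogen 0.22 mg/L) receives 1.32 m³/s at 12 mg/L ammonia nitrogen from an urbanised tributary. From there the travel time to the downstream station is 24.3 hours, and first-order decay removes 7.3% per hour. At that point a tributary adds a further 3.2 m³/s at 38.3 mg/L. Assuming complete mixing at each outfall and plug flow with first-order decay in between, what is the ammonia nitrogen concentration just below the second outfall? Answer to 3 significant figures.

3.89 mg/L

Flow-weighted average: C = (27.90·0.2200 + 1.320·12.00) / 29.22 = 21.98/29.22 = 0.7522 mg/L; combined flow 29.22 m³/s.
7.3%/h lost → k = −ln(1 − 0.073) = 0.07580 h⁻¹.
Applying C = C₀e^(−kt): 0.7522 × 0.1585 = 0.1192 mg/L.
At the second outfall, C = (29.22·0.1192 + 3.200·38.30) / (29.22 + 3.200) = 3.888 mg/L.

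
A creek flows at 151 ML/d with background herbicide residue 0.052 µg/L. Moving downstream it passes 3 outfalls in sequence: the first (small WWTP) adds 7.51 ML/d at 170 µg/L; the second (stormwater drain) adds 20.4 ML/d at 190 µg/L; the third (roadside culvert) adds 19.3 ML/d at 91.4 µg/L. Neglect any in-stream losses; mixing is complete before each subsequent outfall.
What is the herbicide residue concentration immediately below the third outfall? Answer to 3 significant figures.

Below outfall 1: Q → 158.5 ML/d, C = (151.0·0.05200 + 7.510·170.0)/158.5 = 8.104 µg/L.
Below outfall 2: Q → 178.9 ML/d, C = (158.5·8.104 + 20.40·190.0)/178.9 = 28.84 µg/L.
Below outfall 3: Q → 198.2 ML/d, C = (178.9·28.84 + 19.30·91.40)/198.2 = 34.94 µg/L.

34.9 µg/L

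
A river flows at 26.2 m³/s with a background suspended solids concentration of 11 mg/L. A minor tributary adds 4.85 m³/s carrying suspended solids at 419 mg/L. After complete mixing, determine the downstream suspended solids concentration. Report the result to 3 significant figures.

74.7 mg/L

Mass balance: C = (26.20·11.00 + 4.850·419.0) / 31.05 = 2320/31.05 = 74.73 mg/L.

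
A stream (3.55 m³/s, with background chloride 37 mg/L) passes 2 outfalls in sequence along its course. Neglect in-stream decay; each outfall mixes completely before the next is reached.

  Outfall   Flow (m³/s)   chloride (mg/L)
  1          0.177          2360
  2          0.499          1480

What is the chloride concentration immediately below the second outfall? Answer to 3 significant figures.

305 mg/L

After outfall 1: Q = 3.550 + 0.1770 = 3.727 m³/s; C = (3.550·37.00 + 0.1770·2360)/3.727 = 147.3 mg/L.
After outfall 2: Q = 3.727 + 0.4990 = 4.226 m³/s; C = (3.727·147.3 + 0.4990·1480)/4.226 = 304.7 mg/L.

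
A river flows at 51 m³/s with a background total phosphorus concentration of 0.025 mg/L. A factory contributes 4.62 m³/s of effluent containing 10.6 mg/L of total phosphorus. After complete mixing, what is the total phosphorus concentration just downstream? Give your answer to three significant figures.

Mixed concentration C = ΣQC/ΣQ = (51.00·0.02500 + 4.620·10.60) / 55.62 = 50.25/55.62 = 0.9034 mg/L.

0.903 mg/L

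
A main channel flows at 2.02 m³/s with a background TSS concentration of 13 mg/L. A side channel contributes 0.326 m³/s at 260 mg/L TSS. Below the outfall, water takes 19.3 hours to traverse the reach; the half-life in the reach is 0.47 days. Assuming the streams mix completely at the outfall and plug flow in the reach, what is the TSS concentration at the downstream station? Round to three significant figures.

14.5 mg/L

Conservation of mass: C = (2.020·13.00 + 0.3260·260.0) / 2.346 = 111.0/2.346 = 47.32 mg/L.
Half-life 0.47 d → k = ln 2 / 0.47 = 1.475 d⁻¹.
Applying C = C₀e^(−kt): 47.32 × 0.3054 = 14.45 mg/L.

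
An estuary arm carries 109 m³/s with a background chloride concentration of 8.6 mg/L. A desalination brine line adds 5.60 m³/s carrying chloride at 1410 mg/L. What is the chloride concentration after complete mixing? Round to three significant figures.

Conservation of mass: C = (109.0·8.600 + 5.600·1410) / 114.6 = 8833/114.6 = 77.08 mg/L.

77.1 mg/L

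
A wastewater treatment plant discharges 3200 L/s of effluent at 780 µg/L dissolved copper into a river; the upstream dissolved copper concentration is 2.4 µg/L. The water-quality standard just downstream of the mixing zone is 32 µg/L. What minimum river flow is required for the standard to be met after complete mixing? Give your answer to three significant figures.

80900 L/s

Set C_mix = 32: (Q·2.400 + 3200·780.0) / (Q + 3200) = 32
→ Q = 3200·(780.0 − 32)/(32 − 2.400) = 80860 L/s.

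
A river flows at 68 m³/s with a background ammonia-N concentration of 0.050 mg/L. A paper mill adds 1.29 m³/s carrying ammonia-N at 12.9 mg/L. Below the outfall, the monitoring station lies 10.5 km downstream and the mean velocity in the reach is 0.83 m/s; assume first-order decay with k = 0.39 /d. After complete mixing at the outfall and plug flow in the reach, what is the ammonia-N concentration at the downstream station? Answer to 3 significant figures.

0.273 mg/L

After mixing, C = (68.00·0.05000 + 1.290·12.90) / 69.29 = 20.04/69.29 = 0.2892 mg/L.
Travel time t = 10.5·1000 / 0.83 = 12650 s = 3.514 h.
Decay over the reach: 0.2892·exp(−kt) = 0.2892·0.9445 = 0.2732 mg/L.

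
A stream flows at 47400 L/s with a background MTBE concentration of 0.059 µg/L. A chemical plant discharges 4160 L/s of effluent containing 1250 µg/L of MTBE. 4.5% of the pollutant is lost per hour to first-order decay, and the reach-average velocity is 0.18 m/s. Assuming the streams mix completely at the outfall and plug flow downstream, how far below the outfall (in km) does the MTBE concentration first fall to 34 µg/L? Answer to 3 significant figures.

Mass balance: C = (47400·0.05900 + 4160·1250) / 51560 = 5203000/51560 = 100.9 µg/L.
4.5%/h lost → k = −ln(1 − 0.045) = 0.04604 h⁻¹.
Set 100.9·exp(−k·t) = 34 → t = ln(100.9/34)/k = 85050 s = 23.63 h.
Distance = v·t = 0.18·85050 = 15310 m = 15.31 km.

15.3 km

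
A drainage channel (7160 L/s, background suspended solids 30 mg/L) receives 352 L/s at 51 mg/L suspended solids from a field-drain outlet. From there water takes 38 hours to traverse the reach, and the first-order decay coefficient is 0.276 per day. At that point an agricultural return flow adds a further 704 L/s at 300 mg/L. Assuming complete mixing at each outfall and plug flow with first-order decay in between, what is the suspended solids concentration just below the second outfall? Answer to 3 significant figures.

Flow-weighted average: C = (7160·30.00 + 352.0·51.00) / 7512 = 232800/7512 = 30.98 mg/L; combined flow 7512 L/s.
After decay, C = 30.98 × e^(−kt) = 30.98 × 0.6460 = 20.01 mg/L.
At the second outfall, C = (7512·20.01 + 704.0·300.0) / (7512 + 704.0) = 44.01 mg/L.

44.0 mg/L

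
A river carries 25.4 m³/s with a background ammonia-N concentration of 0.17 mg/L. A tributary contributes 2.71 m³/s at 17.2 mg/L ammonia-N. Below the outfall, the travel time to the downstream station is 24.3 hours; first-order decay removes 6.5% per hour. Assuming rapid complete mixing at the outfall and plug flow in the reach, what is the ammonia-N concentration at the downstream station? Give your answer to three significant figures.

0.354 mg/L

After mixing, C = (25.40·0.1700 + 2.710·17.20) / 28.11 = 50.93/28.11 = 1.812 mg/L.
6.5%/h lost → k = −ln(1 − 0.065) = 0.06721 h⁻¹.
After decay, C = 1.812 × e^(−kt) = 1.812 × 0.1953 = 0.3539 mg/L.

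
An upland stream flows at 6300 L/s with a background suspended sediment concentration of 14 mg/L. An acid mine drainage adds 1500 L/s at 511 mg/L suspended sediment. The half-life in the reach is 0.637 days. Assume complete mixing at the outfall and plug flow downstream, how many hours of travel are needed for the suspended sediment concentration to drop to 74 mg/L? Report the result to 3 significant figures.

8.66 h

Mixed concentration C = ΣQC/ΣQ = (6300·14.00 + 1500·511.0) / 7800 = 854700/7800 = 109.6 mg/L.
Half-life 0.637 d → k = ln 2 / 0.637 = 1.088 d⁻¹.
109.6·exp(−k·t) = 74 → t = ln(109.6/74)/k = 31170 s = 8.658 h.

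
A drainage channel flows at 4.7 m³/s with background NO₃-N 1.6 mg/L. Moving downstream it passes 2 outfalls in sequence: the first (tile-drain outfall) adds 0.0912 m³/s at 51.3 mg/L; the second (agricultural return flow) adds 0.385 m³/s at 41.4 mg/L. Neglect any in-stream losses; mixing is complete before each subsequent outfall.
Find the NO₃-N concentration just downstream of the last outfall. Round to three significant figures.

Below outfall 1: Q → 4.791 m³/s, C = (4.700·1.600 + 0.09120·51.30)/4.791 = 2.546 mg/L.
Below outfall 2: Q → 5.176 m³/s, C = (4.791·2.546 + 0.3850·41.40)/5.176 = 5.436 mg/L.

5.44 mg/L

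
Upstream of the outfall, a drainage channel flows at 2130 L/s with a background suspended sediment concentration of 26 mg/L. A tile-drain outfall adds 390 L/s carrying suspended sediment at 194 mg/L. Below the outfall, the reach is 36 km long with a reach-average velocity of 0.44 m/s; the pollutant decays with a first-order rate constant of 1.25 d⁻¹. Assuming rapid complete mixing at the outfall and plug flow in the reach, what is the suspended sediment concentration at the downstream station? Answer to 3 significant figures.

Conservation of mass: C = (2130·26.00 + 390.0·194.0) / 2520 = 131000/2520 = 52.00 mg/L.
Travel time t = 36·1000 / 0.44 = 81820 s = 22.73 h.
Decay over the reach: 52.00·exp(−kt) = 52.00·0.3061 = 15.92 mg/L.

15.9 mg/L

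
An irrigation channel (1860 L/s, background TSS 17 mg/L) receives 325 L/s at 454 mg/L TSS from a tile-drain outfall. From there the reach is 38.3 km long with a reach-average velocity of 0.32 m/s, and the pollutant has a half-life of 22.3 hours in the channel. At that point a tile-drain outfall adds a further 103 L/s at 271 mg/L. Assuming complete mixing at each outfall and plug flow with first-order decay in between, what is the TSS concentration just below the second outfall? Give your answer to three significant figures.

40.1 mg/L

After mixing, C = (1860·17.00 + 325.0·454.0) / 2185 = 179200/2185 = 82.00 mg/L; combined flow 2185 L/s.
Travel time t = 38.3·1000 / 0.32 = 119700 s = 33.25 h.
Half-life 22.3 h → k = ln 2 / 22.3 = 0.03108 h⁻¹ = 0.7460 d⁻¹.
First-order decay: C = 82.00·exp(−k·t) = 82.00·0.3558 = 29.18 mg/L.
At the second outfall, C = (2185·29.18 + 103.0·271.0) / (2185 + 103.0) = 40.06 mg/L.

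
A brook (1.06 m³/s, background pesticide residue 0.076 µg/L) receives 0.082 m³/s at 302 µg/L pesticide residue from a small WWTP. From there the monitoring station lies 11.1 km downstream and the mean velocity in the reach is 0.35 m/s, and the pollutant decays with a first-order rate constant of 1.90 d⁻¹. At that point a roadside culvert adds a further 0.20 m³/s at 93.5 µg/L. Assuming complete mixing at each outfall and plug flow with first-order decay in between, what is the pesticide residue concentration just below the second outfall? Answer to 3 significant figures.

Flow-weighted average: C = (1.060·0.07600 + 0.08200·302.0) / 1.142 = 24.84/1.142 = 21.76 µg/L; combined flow 1.142 m³/s.
Travel time t = 11.1·1000 / 0.35 = 31710 s = 8.810 h.
First-order decay: C = 21.76·exp(−k·t) = 21.76·0.4979 = 10.83 µg/L.
At the second outfall, C = (1.142·10.83 + 0.2000·93.50) / (1.142 + 0.2000) = 23.15 µg/L.

23.2 µg/L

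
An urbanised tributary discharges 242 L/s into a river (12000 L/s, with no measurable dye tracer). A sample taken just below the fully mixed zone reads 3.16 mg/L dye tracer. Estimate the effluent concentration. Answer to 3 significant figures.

Mass balance: 12000·0 + 242.0·Cₑ = 12240·3.160
→ Cₑ = (12240·3.160 − 12000·0) / 242.0 = 159.9 mg/L.

160 mg/L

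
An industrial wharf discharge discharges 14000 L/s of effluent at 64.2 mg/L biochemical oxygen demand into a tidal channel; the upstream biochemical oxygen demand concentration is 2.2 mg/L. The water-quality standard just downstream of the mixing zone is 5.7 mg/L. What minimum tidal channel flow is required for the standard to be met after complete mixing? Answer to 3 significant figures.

Set C_mix = 5.7: (Q·2.200 + 14000·64.20) / (Q + 14000) = 5.7
→ Q = 14000·(64.20 − 5.7)/(5.7 − 2.200) = 234000 L/s.

234000 L/s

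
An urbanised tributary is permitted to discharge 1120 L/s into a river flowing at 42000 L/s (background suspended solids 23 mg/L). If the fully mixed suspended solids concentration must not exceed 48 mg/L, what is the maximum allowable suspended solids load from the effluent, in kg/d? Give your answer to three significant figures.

Mass balance at the limit: 42000·23.00 + 1120·Cₑ = 43120·48 → Cₑ = 985.5 mg/L.
1120 L/s = 1.120 m³/s. Load = 1.120 m³/s × 985.5 g/m³ × 86 400 s/d = 95360 kg/d.

95400 kg/d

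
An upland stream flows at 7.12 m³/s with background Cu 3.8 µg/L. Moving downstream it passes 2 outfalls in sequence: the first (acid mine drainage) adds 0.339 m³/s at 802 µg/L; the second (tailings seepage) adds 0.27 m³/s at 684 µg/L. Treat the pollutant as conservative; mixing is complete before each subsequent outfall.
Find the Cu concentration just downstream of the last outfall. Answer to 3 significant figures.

62.6 µg/L

Below outfall 1: Q → 7.459 m³/s, C = (7.120·3.800 + 0.3390·802.0)/7.459 = 40.08 µg/L.
Below outfall 2: Q → 7.729 m³/s, C = (7.459·40.08 + 0.2700·684.0)/7.729 = 62.57 µg/L.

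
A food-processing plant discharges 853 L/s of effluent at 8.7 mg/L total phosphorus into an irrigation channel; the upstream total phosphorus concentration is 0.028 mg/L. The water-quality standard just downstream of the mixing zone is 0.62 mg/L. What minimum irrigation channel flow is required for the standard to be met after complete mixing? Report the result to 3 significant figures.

Set C_mix = 0.62: (Q·0.02800 + 853.0·8.700) / (Q + 853.0) = 0.62
→ Q = 853.0·(8.700 − 0.62)/(0.62 − 0.02800) = 11640 L/s.

11600 L/s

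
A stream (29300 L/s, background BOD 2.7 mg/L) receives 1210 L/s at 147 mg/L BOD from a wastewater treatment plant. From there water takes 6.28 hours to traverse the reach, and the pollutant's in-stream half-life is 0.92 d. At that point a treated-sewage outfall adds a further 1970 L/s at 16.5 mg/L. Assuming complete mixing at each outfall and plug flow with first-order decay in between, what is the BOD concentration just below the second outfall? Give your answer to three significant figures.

Conservation of mass: C = (29300·2.700 + 1210·147.0) / 30510 = 257000/30510 = 8.423 mg/L; combined flow 30510 L/s.
Half-life 0.92 d → k = ln 2 / 0.92 = 0.7534 d⁻¹.
After decay, C = 8.423 × e^(−kt) = 8.423 × 0.8211 = 6.916 mg/L.
Second outfall: C = (30510·6.916 + 1970·16.50)/32480 = 7.497 mg/L.

7.50 mg/L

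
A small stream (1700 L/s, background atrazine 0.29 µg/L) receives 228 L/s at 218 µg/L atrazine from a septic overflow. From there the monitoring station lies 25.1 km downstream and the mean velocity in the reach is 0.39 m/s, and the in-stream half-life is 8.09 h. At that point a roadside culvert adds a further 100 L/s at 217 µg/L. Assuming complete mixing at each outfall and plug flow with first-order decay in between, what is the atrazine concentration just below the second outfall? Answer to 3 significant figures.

16.1 µg/L

After mixing, C = (1700·0.2900 + 228.0·218.0) / 1928 = 50200/1928 = 26.04 µg/L; combined flow 1928 L/s.
Travel time t = 25.1·1000 / 0.39 = 64360 s = 17.88 h.
Half-life 8.09 h → k = ln 2 / 8.09 = 0.08568 h⁻¹ = 2.056 d⁻¹.
After decay, C = 26.04 × e^(−kt) = 26.04 × 0.2162 = 5.628 µg/L.
Second outfall: C = (1928·5.628 + 100.0·217.0)/2028 = 16.05 µg/L.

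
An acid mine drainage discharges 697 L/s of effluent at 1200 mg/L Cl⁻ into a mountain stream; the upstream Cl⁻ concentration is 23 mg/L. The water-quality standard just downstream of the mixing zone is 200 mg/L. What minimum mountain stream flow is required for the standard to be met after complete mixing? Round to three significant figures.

3940 L/s

Set C_mix = 200: (Q·23.00 + 697.0·1200) / (Q + 697.0) = 200
→ Q = 697.0·(1200 − 200)/(200 − 23.00) = 3938 L/s.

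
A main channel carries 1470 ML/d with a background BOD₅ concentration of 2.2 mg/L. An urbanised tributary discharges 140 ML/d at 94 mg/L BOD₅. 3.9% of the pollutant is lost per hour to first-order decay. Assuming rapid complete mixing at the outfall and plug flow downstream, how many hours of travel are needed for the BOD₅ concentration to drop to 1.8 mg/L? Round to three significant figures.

After mixing, C = (1470·2.200 + 140.0·94.00) / 1610 = 16390/1610 = 10.18 mg/L.
3.9%/h lost → k = −ln(1 − 0.039) = 0.03978 h⁻¹.
10.18·exp(−k·t) = 1.8 → t = ln(10.18/1.8)/k = 156800 s = 43.56 h.

43.6 h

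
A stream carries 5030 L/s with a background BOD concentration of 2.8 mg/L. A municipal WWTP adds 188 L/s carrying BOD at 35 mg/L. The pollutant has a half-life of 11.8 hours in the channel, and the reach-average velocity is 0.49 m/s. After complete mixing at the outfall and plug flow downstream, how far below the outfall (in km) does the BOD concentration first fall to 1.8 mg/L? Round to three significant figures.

After mixing, C = (5030·2.800 + 188.0·35.00) / 5218 = 20660/5218 = 3.960 mg/L.
Half-life 11.8 h → k = ln 2 / 11.8 = 0.05874 h⁻¹ = 1.410 d⁻¹.
Set 3.960·exp(−k·t) = 1.8 → t = ln(3.960/1.8)/k = 48320 s = 13.42 h.
Distance = v·t = 0.49·48320 = 23680 m = 23.68 km.

23.7 km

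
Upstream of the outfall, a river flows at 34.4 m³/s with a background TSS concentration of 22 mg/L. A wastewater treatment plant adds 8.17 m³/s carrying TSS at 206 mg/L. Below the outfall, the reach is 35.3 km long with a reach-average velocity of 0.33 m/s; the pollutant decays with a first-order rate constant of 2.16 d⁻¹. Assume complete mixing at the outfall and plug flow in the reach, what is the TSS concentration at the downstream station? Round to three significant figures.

Mass balance: C = (34.40·22.00 + 8.170·206.0) / 42.57 = 2440/42.57 = 57.31 mg/L.
Travel time t = 35.3·1000 / 0.33 = 107000 s = 29.71 h.
Applying C = C₀e^(−kt): 57.31 × 0.06896 = 3.952 mg/L.

3.95 mg/L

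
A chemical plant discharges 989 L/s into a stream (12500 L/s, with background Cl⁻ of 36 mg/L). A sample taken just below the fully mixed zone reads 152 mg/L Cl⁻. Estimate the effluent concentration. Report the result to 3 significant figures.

Mass balance: 12500·36.00 + 989.0·Cₑ = 13490·152.0
→ Cₑ = (13490·152.0 − 12500·36.00) / 989.0 = 1618 mg/L.

1620 mg/L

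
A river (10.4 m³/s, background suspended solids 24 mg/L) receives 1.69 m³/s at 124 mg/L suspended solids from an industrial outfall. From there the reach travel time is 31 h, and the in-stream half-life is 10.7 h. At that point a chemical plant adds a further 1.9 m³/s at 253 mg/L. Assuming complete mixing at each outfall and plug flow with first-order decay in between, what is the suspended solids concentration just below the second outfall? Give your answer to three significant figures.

38.8 mg/L

Mixed concentration C = ΣQC/ΣQ = (10.40·24.00 + 1.690·124.0) / 12.09 = 459.2/12.09 = 37.98 mg/L; combined flow 12.09 m³/s.
Half-life 10.7 h → k = ln 2 / 10.7 = 0.06478 h⁻¹ = 1.555 d⁻¹.
After decay, C = 37.98 × e^(−kt) = 37.98 × 0.1342 = 5.098 mg/L.
Second outfall: C = (12.09·5.098 + 1.900·253.0)/13.99 = 38.77 mg/L.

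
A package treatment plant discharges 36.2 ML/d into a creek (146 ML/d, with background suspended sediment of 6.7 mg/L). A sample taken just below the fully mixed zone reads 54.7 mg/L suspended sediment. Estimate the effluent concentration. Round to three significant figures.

248 mg/L

Mass balance: 146.0·6.700 + 36.20·Cₑ = 182.2·54.70
→ Cₑ = (182.2·54.70 − 146.0·6.700) / 36.20 = 248.3 mg/L.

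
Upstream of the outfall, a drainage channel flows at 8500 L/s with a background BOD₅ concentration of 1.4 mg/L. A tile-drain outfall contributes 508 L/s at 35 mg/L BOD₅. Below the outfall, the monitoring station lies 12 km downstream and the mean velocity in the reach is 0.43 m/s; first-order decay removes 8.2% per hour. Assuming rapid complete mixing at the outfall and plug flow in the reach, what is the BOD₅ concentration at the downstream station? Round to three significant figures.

Flow-weighted average: C = (8500·1.400 + 508.0·35.00) / 9008 = 29680/9008 = 3.295 mg/L.
Travel time t = 12·1000 / 0.43 = 27910 s = 7.752 h.
8.2%/h lost → k = −ln(1 − 0.082) = 0.08556 h⁻¹.
First-order decay: C = 3.295·exp(−k·t) = 3.295·0.5152 = 1.697 mg/L.

1.70 mg/L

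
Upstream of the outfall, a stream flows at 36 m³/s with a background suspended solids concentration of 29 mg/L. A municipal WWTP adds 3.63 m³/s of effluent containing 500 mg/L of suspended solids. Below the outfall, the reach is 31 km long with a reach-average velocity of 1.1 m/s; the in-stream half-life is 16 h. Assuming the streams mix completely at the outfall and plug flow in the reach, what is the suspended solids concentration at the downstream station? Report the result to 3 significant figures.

51.4 mg/L

Flow-weighted average: C = (36.00·29.00 + 3.630·500.0) / 39.63 = 2859/39.63 = 72.14 mg/L.
Travel time t = 31·1000 / 1.1 = 28180 s = 7.828 h.
Half-life 16 h → k = ln 2 / 16 = 0.04332 h⁻¹ = 1.040 d⁻¹.
After decay, C = 72.14 × e^(−kt) = 72.14 × 0.7124 = 51.39 mg/L.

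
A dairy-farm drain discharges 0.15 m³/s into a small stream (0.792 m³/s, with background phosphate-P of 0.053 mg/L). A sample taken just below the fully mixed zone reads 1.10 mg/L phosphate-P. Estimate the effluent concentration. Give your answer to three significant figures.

6.63 mg/L

Mass balance: 0.7920·0.05300 + 0.1500·Cₑ = 0.9420·1.100
→ Cₑ = (0.9420·1.100 − 0.7920·0.05300) / 0.1500 = 6.628 mg/L.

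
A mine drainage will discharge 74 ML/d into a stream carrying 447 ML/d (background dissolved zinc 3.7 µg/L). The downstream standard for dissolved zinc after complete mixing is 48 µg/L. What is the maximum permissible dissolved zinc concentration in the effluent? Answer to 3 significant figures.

316 µg/L

At the limit, (Qr·Cr + Qe·Cₑ)/(Qr + Qe) = 48:
Cₑ = (521.0·48 − 447.0·3.700) / 74.00 = 315.6 µg/L.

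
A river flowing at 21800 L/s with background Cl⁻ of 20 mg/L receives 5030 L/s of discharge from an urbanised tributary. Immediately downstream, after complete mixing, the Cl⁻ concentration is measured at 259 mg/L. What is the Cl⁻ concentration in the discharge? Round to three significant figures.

1290 mg/L

Mass balance: 21800·20.00 + 5030·Cₑ = 26830·259.0
→ Cₑ = (26830·259.0 − 21800·20.00) / 5030 = 1295 mg/L.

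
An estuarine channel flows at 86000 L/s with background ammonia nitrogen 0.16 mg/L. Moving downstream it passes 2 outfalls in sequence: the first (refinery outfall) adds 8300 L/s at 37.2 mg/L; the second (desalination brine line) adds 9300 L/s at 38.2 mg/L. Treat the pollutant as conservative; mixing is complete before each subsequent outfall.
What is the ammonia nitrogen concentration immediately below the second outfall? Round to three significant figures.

6.54 mg/L

Below outfall 1: Q → 94300 L/s, C = (86000·0.1600 + 8300·37.20)/94300 = 3.420 mg/L.
Below outfall 2: Q → 103600 L/s, C = (94300·3.420 + 9300·38.20)/103600 = 6.542 mg/L.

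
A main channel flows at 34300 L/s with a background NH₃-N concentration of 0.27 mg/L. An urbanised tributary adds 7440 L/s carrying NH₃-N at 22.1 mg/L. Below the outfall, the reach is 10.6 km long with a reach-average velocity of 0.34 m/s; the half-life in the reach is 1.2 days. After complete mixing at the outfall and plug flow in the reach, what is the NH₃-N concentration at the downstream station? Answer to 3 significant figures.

3.38 mg/L

Conservation of mass: C = (34300·0.2700 + 7440·22.10) / 41740 = 173700/41740 = 4.161 mg/L.
Travel time t = 10.6·1000 / 0.34 = 31180 s = 8.660 h.
Half-life 1.2 d → k = ln 2 / 1.2 = 0.5776 d⁻¹.
After decay, C = 4.161 × e^(−kt) = 4.161 × 0.8119 = 3.378 mg/L.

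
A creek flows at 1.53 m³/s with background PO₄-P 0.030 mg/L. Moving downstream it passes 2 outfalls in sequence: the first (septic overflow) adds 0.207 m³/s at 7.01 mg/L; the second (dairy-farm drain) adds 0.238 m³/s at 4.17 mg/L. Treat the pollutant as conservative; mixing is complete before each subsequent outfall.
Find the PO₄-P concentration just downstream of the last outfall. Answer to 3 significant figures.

1.26 mg/L

Outfall 1: combined Q = 1.737 m³/s; C = (1.530·0.03000 + 0.2070·7.010)/1.737 = 0.8618 mg/L.
Outfall 2: combined Q = 1.975 m³/s; C = (1.737·0.8618 + 0.2380·4.170)/1.975 = 1.260 mg/L.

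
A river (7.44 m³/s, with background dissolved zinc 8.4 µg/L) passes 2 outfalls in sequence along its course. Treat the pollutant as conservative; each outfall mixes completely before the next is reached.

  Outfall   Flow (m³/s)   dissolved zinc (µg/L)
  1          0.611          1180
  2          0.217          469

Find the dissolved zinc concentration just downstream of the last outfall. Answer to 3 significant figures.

107 µg/L

After outfall 1: Q = 7.440 + 0.6110 = 8.051 m³/s; C = (7.440·8.400 + 0.6110·1180)/8.051 = 97.31 µg/L.
After outfall 2: Q = 8.051 + 0.2170 = 8.268 m³/s; C = (8.051·97.31 + 0.2170·469.0)/8.268 = 107.1 µg/L.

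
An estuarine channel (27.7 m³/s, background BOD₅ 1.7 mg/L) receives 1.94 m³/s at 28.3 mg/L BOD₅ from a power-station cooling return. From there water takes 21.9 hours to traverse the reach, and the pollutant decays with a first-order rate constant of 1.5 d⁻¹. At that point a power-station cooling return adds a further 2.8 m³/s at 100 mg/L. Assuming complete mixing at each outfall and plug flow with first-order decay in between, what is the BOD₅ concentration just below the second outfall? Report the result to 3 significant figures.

9.43 mg/L

After mixing, C = (27.70·1.700 + 1.940·28.30) / 29.64 = 102.0/29.64 = 3.441 mg/L; combined flow 29.64 m³/s.
Applying C = C₀e^(−kt): 3.441 × 0.2544 = 0.8755 mg/L.
Second outfall: C = (29.64·0.8755 + 2.800·100.0)/32.44 = 9.431 mg/L.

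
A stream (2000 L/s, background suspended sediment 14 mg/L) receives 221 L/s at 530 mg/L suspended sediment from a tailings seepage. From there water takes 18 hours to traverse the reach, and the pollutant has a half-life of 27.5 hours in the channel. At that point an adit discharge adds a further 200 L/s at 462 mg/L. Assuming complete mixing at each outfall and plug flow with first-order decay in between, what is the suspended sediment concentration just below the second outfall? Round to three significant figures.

76.2 mg/L

Flow-weighted average: C = (2000·14.00 + 221.0·530.0) / 2221 = 145100/2221 = 65.34 mg/L; combined flow 2221 L/s.
Half-life 27.5 h → k = ln 2 / 27.5 = 0.02521 h⁻¹ = 0.6049 d⁻¹.
Decay over the reach: 65.34·exp(−kt) = 65.34·0.6353 = 41.51 mg/L.
At the second outfall, C = (2221·41.51 + 200.0·462.0) / (2221 + 200.0) = 76.25 mg/L.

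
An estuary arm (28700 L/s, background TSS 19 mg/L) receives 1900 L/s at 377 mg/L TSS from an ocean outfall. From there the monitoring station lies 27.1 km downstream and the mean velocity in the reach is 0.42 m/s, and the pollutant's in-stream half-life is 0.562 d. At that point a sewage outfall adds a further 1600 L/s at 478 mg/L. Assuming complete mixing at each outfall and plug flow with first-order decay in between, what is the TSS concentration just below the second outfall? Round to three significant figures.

Mixed concentration C = ΣQC/ΣQ = (28700·19.00 + 1900·377.0) / 30600 = 1262000/30600 = 41.23 mg/L; combined flow 30600 L/s.
Travel time t = 27.1·1000 / 0.42 = 64520 s = 17.92 h.
Half-life 0.562 d → k = ln 2 / 0.562 = 1.233 d⁻¹.
First-order decay: C = 41.23·exp(−k·t) = 41.23·0.3981 = 16.41 mg/L.
Second outfall: C = (30600·16.41 + 1600·478.0)/32200 = 39.35 mg/L.

39.3 mg/L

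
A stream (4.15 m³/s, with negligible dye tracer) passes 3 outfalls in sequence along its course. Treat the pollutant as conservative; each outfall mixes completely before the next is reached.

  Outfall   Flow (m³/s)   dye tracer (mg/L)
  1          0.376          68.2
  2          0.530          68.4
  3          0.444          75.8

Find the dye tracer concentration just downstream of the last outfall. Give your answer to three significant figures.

After outfall 1: Q = 4.150 + 0.3760 = 4.526 m³/s; C = (4.150·0 + 0.3760·68.20)/4.526 = 5.666 mg/L.
After outfall 2: Q = 4.526 + 0.5300 = 5.056 m³/s; C = (4.526·5.666 + 0.5300·68.40)/5.056 = 12.24 mg/L.
After outfall 3: Q = 5.056 + 0.4440 = 5.500 m³/s; C = (5.056·12.24 + 0.4440·75.80)/5.500 = 17.37 mg/L.

17.4 mg/L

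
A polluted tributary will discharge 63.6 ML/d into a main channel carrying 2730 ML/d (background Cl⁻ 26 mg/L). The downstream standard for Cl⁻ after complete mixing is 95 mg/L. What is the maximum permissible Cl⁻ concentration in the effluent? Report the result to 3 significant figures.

3060 mg/L

At the limit, (Qr·Cr + Qe·Cₑ)/(Qr + Qe) = 95:
Cₑ = (2794·95 − 2730·26.00) / 63.60 = 3057 mg/L.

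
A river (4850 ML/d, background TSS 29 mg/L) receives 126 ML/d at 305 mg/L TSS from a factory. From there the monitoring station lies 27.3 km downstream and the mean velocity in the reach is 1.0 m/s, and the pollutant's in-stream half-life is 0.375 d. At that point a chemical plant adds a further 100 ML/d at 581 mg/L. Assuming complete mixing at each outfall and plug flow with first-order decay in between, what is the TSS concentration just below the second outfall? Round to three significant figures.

31.1 mg/L

Mixed concentration C = ΣQC/ΣQ = (4850·29.00 + 126.0·305.0) / 4976 = 179100/4976 = 35.99 mg/L; combined flow 4976 ML/d.
Travel time t = 27.3·1000 / 1.0 = 27300 s = 7.583 h.
Half-life 0.375 d → k = ln 2 / 0.375 = 1.848 d⁻¹.
Decay over the reach: 35.99·exp(−kt) = 35.99·0.5576 = 20.07 mg/L.
Second outfall: C = (4976·20.07 + 100.0·581.0)/5076 = 31.12 mg/L.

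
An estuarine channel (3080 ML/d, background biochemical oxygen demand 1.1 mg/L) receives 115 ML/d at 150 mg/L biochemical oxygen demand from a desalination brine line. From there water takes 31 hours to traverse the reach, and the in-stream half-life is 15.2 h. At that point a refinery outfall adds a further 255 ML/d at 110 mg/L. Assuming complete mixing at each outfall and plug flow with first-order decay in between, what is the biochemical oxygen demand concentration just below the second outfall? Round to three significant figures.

9.59 mg/L

Mass balance: C = (3080·1.100 + 115.0·150.0) / 3195 = 20640/3195 = 6.459 mg/L; combined flow 3195 ML/d.
Half-life 15.2 h → k = ln 2 / 15.2 = 0.04560 h⁻¹ = 1.094 d⁻¹.
Applying C = C₀e^(−kt): 6.459 × 0.2433 = 1.571 mg/L.
At the second outfall, C = (3195·1.571 + 255.0·110.0) / (3195 + 255.0) = 9.586 mg/L.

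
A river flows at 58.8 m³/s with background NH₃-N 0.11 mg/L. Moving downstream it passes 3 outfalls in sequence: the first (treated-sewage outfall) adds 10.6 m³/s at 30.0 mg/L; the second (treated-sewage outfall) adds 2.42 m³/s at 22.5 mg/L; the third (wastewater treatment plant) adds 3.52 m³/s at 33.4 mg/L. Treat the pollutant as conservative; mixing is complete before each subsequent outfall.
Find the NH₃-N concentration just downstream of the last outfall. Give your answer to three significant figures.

6.59 mg/L

Below outfall 1: Q → 69.40 m³/s, C = (58.80·0.1100 + 10.60·30.00)/69.40 = 4.675 mg/L.
Below outfall 2: Q → 71.82 m³/s, C = (69.40·4.675 + 2.420·22.50)/71.82 = 5.276 mg/L.
Below outfall 3: Q → 75.34 m³/s, C = (71.82·5.276 + 3.520·33.40)/75.34 = 6.590 mg/L.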